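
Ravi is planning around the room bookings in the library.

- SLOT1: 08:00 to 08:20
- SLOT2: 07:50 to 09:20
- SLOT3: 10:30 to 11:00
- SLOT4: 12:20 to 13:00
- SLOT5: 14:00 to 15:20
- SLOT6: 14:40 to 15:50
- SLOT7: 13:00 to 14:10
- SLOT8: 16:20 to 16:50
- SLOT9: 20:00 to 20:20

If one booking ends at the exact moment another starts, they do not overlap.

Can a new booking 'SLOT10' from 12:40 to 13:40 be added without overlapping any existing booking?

SLOT2: ends 09:20 at or before SLOT10 starts 12:40 → clear.
SLOT1: ends 08:20 at or before SLOT10 starts 12:40 → clear.
SLOT3: ends 11:00 at or before SLOT10 starts 12:40 → clear.
SLOT4: starts 12:20 before SLOT10 ends 13:40, and ends 13:00 after SLOT10 starts 12:40 → overlap.
SLOT7: starts 13:00 before SLOT10 ends 13:40, and ends 14:10 after SLOT10 starts 12:40 → overlap.
SLOT5: starts 14:00 at or after SLOT10 ends 13:40 → clear.
SLOT6: starts 14:40 at or after SLOT10 ends 13:40 → clear.
SLOT8: starts 16:20 at or after SLOT10 ends 13:40 → clear.
SLOT9: starts 20:00 at or after SLOT10 ends 13:40 → clear.
SLOT10 overlaps SLOT4, SLOT7.

No — it overlaps SLOT4, SLOT7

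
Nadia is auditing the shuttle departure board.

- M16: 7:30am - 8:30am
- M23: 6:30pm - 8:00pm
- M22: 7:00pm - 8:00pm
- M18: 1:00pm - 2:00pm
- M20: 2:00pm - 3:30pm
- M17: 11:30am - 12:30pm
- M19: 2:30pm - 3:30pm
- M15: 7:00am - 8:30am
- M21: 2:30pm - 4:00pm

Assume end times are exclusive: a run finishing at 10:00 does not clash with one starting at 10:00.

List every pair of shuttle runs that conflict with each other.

Sorted by start: M15, M16, M17, M18, M20, M19, M21, M23, M22.
M16 starts before M15 ends → M15 and M16 overlap.
M17 starts after M15 ends; M15 is clear from here.
M17 starts after M16 ends; M16 is clear from here.
M18 starts after M17 ends; M17 is clear from here.
M20 starts exactly when M18 ends (back-to-back, no overlap); M18 is clear from here.
M19 starts before M20 ends → M20 and M19 overlap.
M21 starts before M20 ends → M20 and M21 overlap.
M23 starts after M20 ends; M20 is clear from here.
M21 starts before M19 ends → M19 and M21 overlap.
M23 starts after M19 ends; M19 is clear from here.
M23 starts after M21 ends; M21 is clear from here.
M22 starts before M23 ends → M23 and M22 overlap.

M15 & M16, M19 & M20, M19 & M21, M20 & M21, M22 & M23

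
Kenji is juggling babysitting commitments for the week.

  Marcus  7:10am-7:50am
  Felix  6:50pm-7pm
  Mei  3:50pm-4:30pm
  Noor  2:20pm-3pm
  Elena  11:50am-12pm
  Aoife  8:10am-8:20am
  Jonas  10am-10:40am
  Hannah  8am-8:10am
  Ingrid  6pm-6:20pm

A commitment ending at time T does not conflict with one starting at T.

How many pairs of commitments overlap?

0

Sorted by start: Marcus, Hannah, Aoife, Jonas, Elena, Noor, Mei, Ingrid, Felix.
Hannah starts after Marcus ends; Marcus is clear from here.
Aoife starts exactly when Hannah ends (back-to-back, no overlap); Hannah is clear from here.
Jonas starts after Aoife ends; Aoife is clear from here.
Elena starts after Jonas ends; Jonas is clear from here.
Noor starts after Elena ends; Elena is clear from here.
Mei starts after Noor ends; Noor is clear from here.
Ingrid starts after Mei ends; Mei is clear from here.
Felix starts after Ingrid ends.
No pair overlaps.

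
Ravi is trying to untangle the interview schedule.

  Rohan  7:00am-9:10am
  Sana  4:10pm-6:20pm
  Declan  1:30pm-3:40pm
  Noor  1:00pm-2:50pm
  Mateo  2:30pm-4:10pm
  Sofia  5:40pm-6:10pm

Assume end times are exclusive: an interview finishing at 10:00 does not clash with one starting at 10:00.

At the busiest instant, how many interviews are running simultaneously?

Sweep the timeline, counting +1 at each start and −1 at each end (ends before starts at a tie):
7:00am start Rohan → 1
9:10am end Rohan → 0
1:00pm start Noor → 1
1:30pm start Declan → 2
2:30pm start Mateo → 3
2:50pm end Noor → 2
3:40pm end Declan → 1
4:10pm end Mateo → 0
4:10pm start Sana → 1
5:40pm start Sofia → 2
6:10pm end Sofia → 1
6:20pm end Sana → 0
Peak is 3, at 2:30pm (Declan, Mateo, Noor).

3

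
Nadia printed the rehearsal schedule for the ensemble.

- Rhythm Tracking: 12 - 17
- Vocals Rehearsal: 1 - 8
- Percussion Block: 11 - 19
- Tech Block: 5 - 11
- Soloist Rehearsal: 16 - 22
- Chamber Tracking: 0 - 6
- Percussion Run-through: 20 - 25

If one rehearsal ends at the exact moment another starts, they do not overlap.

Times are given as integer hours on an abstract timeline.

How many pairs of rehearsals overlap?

Sorted by start: Chamber Tracking, Vocals Rehearsal, Tech Block, Percussion Block, Rhythm Tracking, Soloist Rehearsal, Percussion Run-through.
Vocals Rehearsal starts before Chamber Tracking ends → Chamber Tracking and Vocals Rehearsal overlap.
Tech Block starts before Chamber Tracking ends → Chamber Tracking and Tech Block overlap.
Percussion Block starts after Chamber Tracking ends, so nothing later overlaps Chamber Tracking either.
Tech Block starts before Vocals Rehearsal ends → Vocals Rehearsal and Tech Block overlap.
Percussion Block starts after Vocals Rehearsal ends, so nothing later overlaps Vocals Rehearsal either.
Percussion Block starts exactly when Tech Block ends (back-to-back, no overlap), so nothing later overlaps Tech Block either.
Rhythm Tracking starts before Percussion Block ends → Percussion Block and Rhythm Tracking overlap.
Soloist Rehearsal starts before Percussion Block ends → Percussion Block and Soloist Rehearsal overlap.
Percussion Run-through starts after Percussion Block ends.
Soloist Rehearsal starts before Rhythm Tracking ends → Rhythm Tracking and Soloist Rehearsal overlap.
Percussion Run-through starts after Rhythm Tracking ends.
Percussion Run-through starts before Soloist Rehearsal ends → Soloist Rehearsal and Percussion Run-through overlap.
Overlapping pairs: Chamber Tracking & Tech Block, Chamber Tracking & Vocals Rehearsal, Percussion Block & Rhythm Tracking, Percussion Block & Soloist Rehearsal, Percussion Run-through & Soloist Rehearsal, Rhythm Tracking & Soloist Rehearsal, Tech Block & Vocals Rehearsal — 7 in total.

7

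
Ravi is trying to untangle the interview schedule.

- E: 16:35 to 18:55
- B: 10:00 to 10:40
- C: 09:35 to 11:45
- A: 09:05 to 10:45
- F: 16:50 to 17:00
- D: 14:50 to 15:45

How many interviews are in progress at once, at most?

3

Walk through starts and ends in time order (an end at T is processed before a start at T):
09:05 start A → 1
09:35 start C → 2
10:00 start B → 3
10:40 end B → 2
10:45 end A → 1
11:45 end C → 0
14:50 start D → 1
15:45 end D → 0
16:35 start E → 1
16:50 start F → 2
17:00 end F → 1
18:55 end E → 0
Peak is 3, at 10:00 (A, B, C).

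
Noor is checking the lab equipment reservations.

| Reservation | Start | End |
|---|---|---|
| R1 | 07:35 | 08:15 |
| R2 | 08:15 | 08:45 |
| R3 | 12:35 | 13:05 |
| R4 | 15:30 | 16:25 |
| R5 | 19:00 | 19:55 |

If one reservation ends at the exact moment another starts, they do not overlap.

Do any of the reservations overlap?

No

Sorted by start: R1, R2, R3, R4, R5.
R2 starts exactly when R1 ends (back-to-back, no overlap); R1 is clear from here.
R3 starts after R2 ends; R2 is clear from here.
R4 starts after R3 ends; R3 is clear from here.
R5 starts after R4 ends.
Every pair is clear; the schedule has no overlaps.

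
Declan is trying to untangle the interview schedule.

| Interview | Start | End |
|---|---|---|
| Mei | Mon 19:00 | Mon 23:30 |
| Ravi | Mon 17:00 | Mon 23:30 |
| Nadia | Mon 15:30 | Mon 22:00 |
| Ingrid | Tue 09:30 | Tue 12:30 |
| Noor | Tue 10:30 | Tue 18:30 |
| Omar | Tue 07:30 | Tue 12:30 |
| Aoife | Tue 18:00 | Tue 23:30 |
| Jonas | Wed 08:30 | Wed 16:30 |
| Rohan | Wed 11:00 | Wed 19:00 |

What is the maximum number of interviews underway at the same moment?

Sort all start/end points and keep a running count:
Mon 15:30 start Nadia → 1
Mon 17:00 start Ravi → 2
Mon 19:00 start Mei → 3
Mon 22:00 end Nadia → 2
Mon 23:30 end Mei → 1
Mon 23:30 end Ravi → 0
Tue 07:30 start Omar → 1
Tue 09:30 start Ingrid → 2
Tue 10:30 start Noor → 3
Tue 12:30 end Ingrid → 2
Tue 12:30 end Omar → 1
Tue 18:00 start Aoife → 2
Tue 18:30 end Noor → 1
Tue 23:30 end Aoife → 0
Wed 08:30 start Jonas → 1
Wed 11:00 start Rohan → 2
Wed 16:30 end Jonas → 1
Wed 19:00 end Rohan → 0
Peak is 3, at Mon 19:00 (Mei, Nadia, Ravi).

3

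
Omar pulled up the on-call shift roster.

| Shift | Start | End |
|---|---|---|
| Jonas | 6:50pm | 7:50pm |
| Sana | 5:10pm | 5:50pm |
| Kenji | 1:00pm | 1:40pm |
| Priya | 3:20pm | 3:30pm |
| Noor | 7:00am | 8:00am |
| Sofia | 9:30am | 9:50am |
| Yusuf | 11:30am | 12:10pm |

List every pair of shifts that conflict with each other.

no overlapping pairs

Sorted by start: Noor, Sofia, Yusuf, Kenji, Priya, Sana, Jonas.
Sofia starts after Noor ends, so Noor has no further overlaps.
Yusuf starts after Sofia ends, so Sofia has no further overlaps.
Kenji starts after Yusuf ends, so Yusuf has no further overlaps.
Priya starts after Kenji ends, so Kenji has no further overlaps.
Sana starts after Priya ends, so Priya has no further overlaps.
Jonas starts after Sana ends.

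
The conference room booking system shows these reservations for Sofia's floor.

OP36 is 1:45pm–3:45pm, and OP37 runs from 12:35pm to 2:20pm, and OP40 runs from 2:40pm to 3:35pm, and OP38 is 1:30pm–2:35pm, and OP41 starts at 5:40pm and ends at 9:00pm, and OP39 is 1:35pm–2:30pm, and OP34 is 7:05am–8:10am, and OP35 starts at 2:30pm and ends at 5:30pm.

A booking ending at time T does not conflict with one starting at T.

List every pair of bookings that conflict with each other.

OP35 & OP36, OP35 & OP38, OP35 & OP40, OP36 & OP37, OP36 & OP38, OP36 & OP39, OP36 & OP40, OP37 & OP38, OP37 & OP39, OP38 & OP39

Sorted by start: OP34, OP37, OP38, OP39, OP36, OP35, OP40, OP41.
OP37 starts after OP34 ends; OP34 is clear from here.
OP38 starts before OP37 ends → OP37 and OP38 overlap.
OP39 starts before OP37 ends → OP37 and OP39 overlap.
OP36 starts before OP37 ends → OP37 and OP36 overlap.
OP35 starts after OP37 ends; OP37 is clear from here.
OP39 starts before OP38 ends → OP38 and OP39 overlap.
OP36 starts before OP38 ends → OP38 and OP36 overlap.
OP35 starts before OP38 ends → OP38 and OP35 overlap.
OP40 starts after OP38 ends; OP38 is clear from here.
OP36 starts before OP39 ends → OP39 and OP36 overlap.
OP35 starts exactly when OP39 ends (back-to-back, no overlap); OP39 is clear from here.
OP35 starts before OP36 ends → OP36 and OP35 overlap.
OP40 starts before OP36 ends → OP36 and OP40 overlap.
OP41 starts after OP36 ends.
OP40 starts before OP35 ends → OP35 and OP40 overlap.
OP41 starts after OP35 ends.
OP41 starts after OP40 ends.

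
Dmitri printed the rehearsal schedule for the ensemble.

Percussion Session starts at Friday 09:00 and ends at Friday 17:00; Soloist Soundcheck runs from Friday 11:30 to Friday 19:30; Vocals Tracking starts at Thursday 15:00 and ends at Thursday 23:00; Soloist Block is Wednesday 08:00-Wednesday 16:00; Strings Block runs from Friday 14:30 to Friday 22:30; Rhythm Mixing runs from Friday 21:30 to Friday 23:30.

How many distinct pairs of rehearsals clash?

4

Check each pair: they overlap iff neither finishes before the other starts.
Sorted by start: Soloist Block, Vocals Tracking, Percussion Session, Soloist Soundcheck, Strings Block, Rhythm Mixing.
Vocals Tracking starts after Soloist Block ends; Soloist Block is clear from here.
Percussion Session starts after Vocals Tracking ends; Vocals Tracking is clear from here.
Soloist Soundcheck starts before Percussion Session ends → Percussion Session and Soloist Soundcheck overlap.
Strings Block starts before Percussion Session ends → Percussion Session and Strings Block overlap.
Rhythm Mixing starts after Percussion Session ends.
Strings Block starts before Soloist Soundcheck ends → Soloist Soundcheck and Strings Block overlap.
Rhythm Mixing starts after Soloist Soundcheck ends.
Rhythm Mixing starts before Strings Block ends → Strings Block and Rhythm Mixing overlap.
Overlapping pairs: Percussion Session & Soloist Soundcheck, Percussion Session & Strings Block, Rhythm Mixing & Strings Block, Soloist Soundcheck & Strings Block — 4 in total.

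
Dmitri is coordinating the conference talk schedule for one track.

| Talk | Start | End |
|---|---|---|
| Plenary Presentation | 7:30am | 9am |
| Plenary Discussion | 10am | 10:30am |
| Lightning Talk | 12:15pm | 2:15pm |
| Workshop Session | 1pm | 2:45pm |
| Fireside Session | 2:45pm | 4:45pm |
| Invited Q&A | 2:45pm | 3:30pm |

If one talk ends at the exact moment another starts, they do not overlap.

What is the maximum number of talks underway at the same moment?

2

Walk through starts and ends in time order (an end at T is processed before a start at T):
7:30am start Plenary Presentation → 1
9am end Plenary Presentation → 0
10am start Plenary Discussion → 1
10:30am end Plenary Discussion → 0
12:15pm start Lightning Talk → 1
1pm start Workshop Session → 2
2:15pm end Lightning Talk → 1
2:45pm end Workshop Session → 0
2:45pm start Fireside Session → 1
2:45pm start Invited Q&A → 2
3:30pm end Invited Q&A → 1
4:45pm end Fireside Session → 0
Peak is 2, at 1pm (Lightning Talk, Workshop Session).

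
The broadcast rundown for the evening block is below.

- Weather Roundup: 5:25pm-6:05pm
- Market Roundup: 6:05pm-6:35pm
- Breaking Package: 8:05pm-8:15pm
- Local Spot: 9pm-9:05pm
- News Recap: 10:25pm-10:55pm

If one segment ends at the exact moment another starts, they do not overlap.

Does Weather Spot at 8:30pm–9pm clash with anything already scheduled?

Weather Roundup: ends 6:05pm at or before Weather Spot starts 8:30pm → clear.
Market Roundup: ends 6:35pm at or before Weather Spot starts 8:30pm → clear.
Breaking Package: ends 8:15pm at or before Weather Spot starts 8:30pm → clear.
Local Spot: starts 9pm at or after Weather Spot ends 9pm → clear.
News Recap: starts 10:25pm at or after Weather Spot ends 9pm → clear.

No — it doesn't clash with anything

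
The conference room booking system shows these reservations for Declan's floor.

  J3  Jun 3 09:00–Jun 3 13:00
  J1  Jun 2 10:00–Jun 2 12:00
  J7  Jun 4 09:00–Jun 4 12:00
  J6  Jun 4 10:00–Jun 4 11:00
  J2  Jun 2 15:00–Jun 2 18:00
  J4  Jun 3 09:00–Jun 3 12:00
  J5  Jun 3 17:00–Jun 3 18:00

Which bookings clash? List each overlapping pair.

Two intervals overlap when each starts before the other ends.
Sorted by start: J1, J2, J3, J4, J5, J7, J6.
J2 starts after J1 ends — done with J1.
J3 starts after J2 ends — done with J2.
J4 starts before J3 ends → J3 and J4 overlap.
J5 starts after J3 ends — done with J3.
J5 starts after J4 ends — done with J4.
J7 starts after J5 ends — done with J5.
J6 starts before J7 ends → J7 and J6 overlap.

J3 & J4, J6 & J7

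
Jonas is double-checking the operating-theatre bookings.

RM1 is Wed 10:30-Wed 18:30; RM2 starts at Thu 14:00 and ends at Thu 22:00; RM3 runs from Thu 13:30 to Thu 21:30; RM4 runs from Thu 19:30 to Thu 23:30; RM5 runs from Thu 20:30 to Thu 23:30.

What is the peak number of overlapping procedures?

Sweep the timeline, counting +1 at each start and −1 at each end (ends before starts at a tie):
Wed 10:30 start RM1 → 1
Wed 18:30 end RM1 → 0
Thu 13:30 start RM3 → 1
Thu 14:00 start RM2 → 2
Thu 19:30 start RM4 → 3
Thu 20:30 start RM5 → 4
Thu 21:30 end RM3 → 3
Thu 22:00 end RM2 → 2
Thu 23:30 end RM4 → 1
Thu 23:30 end RM5 → 0
Peak is 4, at Thu 20:30 (RM2, RM3, RM4, RM5).

4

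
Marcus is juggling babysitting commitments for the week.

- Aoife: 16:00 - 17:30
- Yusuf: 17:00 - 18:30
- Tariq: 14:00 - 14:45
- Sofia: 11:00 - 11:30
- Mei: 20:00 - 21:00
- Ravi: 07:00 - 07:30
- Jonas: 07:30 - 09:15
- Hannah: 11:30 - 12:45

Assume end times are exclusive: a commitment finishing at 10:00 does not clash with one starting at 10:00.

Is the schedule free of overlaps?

Two intervals overlap when each starts before the other ends.
Sorted by start: Ravi, Jonas, Sofia, Hannah, Tariq, Aoife, Yusuf, Mei.
Jonas starts exactly when Ravi ends (back-to-back, no overlap) — done with Ravi.
Sofia starts after Jonas ends — done with Jonas.
Hannah starts exactly when Sofia ends (back-to-back, no overlap) — done with Sofia.
Tariq starts after Hannah ends — done with Hannah.
Aoife starts after Tariq ends — done with Tariq.
Yusuf starts before Aoife ends → Aoife and Yusuf overlap.
That's a conflict, so the schedule is not conflict-free.

No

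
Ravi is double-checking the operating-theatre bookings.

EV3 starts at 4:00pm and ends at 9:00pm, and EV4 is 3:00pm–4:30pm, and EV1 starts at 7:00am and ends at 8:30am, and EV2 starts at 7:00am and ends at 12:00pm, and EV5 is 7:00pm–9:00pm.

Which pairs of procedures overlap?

EV1 & EV2, EV3 & EV4, EV3 & EV5

Check each pair: they overlap iff neither finishes before the other starts.
Sorted by start: EV1, EV2, EV4, EV3, EV5.
EV2 starts before EV1 ends → EV1 and EV2 overlap.
EV4 starts after EV1 ends, so nothing later overlaps EV1 either.
EV4 starts after EV2 ends, so nothing later overlaps EV2 either.
EV3 starts before EV4 ends → EV4 and EV3 overlap.
EV5 starts after EV4 ends.
EV5 starts before EV3 ends → EV3 and EV5 overlap.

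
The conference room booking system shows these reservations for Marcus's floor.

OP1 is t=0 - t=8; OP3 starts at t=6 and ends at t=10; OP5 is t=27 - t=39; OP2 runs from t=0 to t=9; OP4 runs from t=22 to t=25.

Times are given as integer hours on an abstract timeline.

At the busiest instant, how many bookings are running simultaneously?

3

Sort all start/end points and keep a running count:
t=0 start OP1 → 1
t=0 start OP2 → 2
t=6 start OP3 → 3
t=8 end OP1 → 2
t=9 end OP2 → 1
t=10 end OP3 → 0
t=22 start OP4 → 1
t=25 end OP4 → 0
t=27 start OP5 → 1
t=39 end OP5 → 0
Peak is 3, at t=6 (OP1, OP2, OP3).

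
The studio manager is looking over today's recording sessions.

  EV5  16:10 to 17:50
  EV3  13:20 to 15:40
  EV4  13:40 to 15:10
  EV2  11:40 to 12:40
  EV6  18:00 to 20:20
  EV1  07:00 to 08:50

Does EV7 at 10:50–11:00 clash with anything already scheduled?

No — it doesn't clash with anything

EV1: ends 08:50 at or before EV7 starts 10:50 → clear.
EV2: starts 11:40 at or after EV7 ends 11:00 → clear.
EV3: starts 13:20 at or after EV7 ends 11:00 → clear.
EV4: starts 13:40 at or after EV7 ends 11:00 → clear.
EV5: starts 16:10 at or after EV7 ends 11:00 → clear.
EV6: starts 18:00 at or after EV7 ends 11:00 → clear.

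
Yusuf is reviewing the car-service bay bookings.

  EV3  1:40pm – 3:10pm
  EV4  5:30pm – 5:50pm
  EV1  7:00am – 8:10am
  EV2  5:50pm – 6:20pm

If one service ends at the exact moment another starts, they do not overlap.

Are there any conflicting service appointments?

No

Sorted by start: EV1, EV3, EV4, EV2.
EV3 starts after EV1 ends, so nothing later overlaps EV1 either.
EV4 starts after EV3 ends, so nothing later overlaps EV3 either.
EV2 starts exactly when EV4 ends (back-to-back, no overlap).
Every pair is clear; the schedule has no overlaps.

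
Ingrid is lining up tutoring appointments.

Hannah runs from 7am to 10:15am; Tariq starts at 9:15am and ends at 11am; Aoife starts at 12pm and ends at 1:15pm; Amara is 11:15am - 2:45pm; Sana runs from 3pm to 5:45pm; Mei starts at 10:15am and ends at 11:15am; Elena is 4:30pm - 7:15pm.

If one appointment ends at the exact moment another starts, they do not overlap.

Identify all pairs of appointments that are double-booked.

Amara & Aoife, Elena & Sana, Hannah & Tariq, Mei & Tariq

Sorted by start: Hannah, Tariq, Mei, Amara, Aoife, Sana, Elena.
Tariq starts before Hannah ends → Hannah and Tariq overlap.
Mei starts exactly when Hannah ends (back-to-back, no overlap), so nothing later overlaps Hannah either.
Mei starts before Tariq ends → Tariq and Mei overlap.
Amara starts after Tariq ends, so nothing later overlaps Tariq either.
Amara starts exactly when Mei ends (back-to-back, no overlap), so nothing later overlaps Mei either.
Aoife starts before Amara ends → Amara and Aoife overlap.
Sana starts after Amara ends, so nothing later overlaps Amara either.
Sana starts after Aoife ends, so nothing later overlaps Aoife either.
Elena starts before Sana ends → Sana and Elena overlap.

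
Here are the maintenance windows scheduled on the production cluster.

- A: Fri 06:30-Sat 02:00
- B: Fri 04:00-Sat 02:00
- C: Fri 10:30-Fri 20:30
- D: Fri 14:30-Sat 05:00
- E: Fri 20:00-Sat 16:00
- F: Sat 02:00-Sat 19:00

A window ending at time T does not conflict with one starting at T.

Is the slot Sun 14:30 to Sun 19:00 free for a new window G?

Yes — the slot is free

B: ends Sat 02:00 at or before G starts Sun 14:30 → clear.
A: ends Sat 02:00 at or before G starts Sun 14:30 → clear.
C: ends Fri 20:30 at or before G starts Sun 14:30 → clear.
D: ends Sat 05:00 at or before G starts Sun 14:30 → clear.
E: ends Sat 16:00 at or before G starts Sun 14:30 → clear.
F: ends Sat 19:00 at or before G starts Sun 14:30 → clear.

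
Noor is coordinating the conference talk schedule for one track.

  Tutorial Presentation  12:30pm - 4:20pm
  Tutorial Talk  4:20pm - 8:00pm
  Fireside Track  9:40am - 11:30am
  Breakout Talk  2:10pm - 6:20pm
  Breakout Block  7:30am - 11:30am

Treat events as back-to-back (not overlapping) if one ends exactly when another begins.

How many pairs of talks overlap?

Sorted by start: Breakout Block, Fireside Track, Tutorial Presentation, Breakout Talk, Tutorial Talk.
Fireside Track starts before Breakout Block ends → Breakout Block and Fireside Track overlap.
Tutorial Presentation starts after Breakout Block ends; Breakout Block is clear from here.
Tutorial Presentation starts after Fireside Track ends; Fireside Track is clear from here.
Breakout Talk starts before Tutorial Presentation ends → Tutorial Presentation and Breakout Talk overlap.
Tutorial Talk starts exactly when Tutorial Presentation ends (back-to-back, no overlap).
Tutorial Talk starts before Breakout Talk ends → Breakout Talk and Tutorial Talk overlap.
Overlapping pairs: Breakout Block & Fireside Track, Breakout Talk & Tutorial Presentation, Breakout Talk & Tutorial Talk — 3 in total.

3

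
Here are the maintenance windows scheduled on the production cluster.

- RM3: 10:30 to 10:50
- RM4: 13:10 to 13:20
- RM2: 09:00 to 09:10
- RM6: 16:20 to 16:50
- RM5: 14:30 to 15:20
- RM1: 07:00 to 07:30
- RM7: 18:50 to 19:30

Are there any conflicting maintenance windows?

Sorted by start: RM1, RM2, RM3, RM4, RM5, RM6, RM7.
RM2 starts after RM1 ends — done with RM1.
RM3 starts after RM2 ends — done with RM2.
RM4 starts after RM3 ends — done with RM3.
RM5 starts after RM4 ends — done with RM4.
RM6 starts after RM5 ends — done with RM5.
RM7 starts after RM6 ends.
Every pair is clear; the schedule has no overlaps.

No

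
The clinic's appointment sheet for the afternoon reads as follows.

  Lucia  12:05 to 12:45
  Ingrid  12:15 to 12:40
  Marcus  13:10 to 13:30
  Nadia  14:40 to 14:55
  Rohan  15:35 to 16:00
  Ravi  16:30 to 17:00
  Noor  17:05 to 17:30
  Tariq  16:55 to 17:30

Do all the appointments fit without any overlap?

Sorted by start: Lucia, Ingrid, Marcus, Nadia, Rohan, Ravi, Tariq, Noor.
Ingrid starts before Lucia ends → Lucia and Ingrid overlap.
That's a conflict, so the schedule is not conflict-free.

No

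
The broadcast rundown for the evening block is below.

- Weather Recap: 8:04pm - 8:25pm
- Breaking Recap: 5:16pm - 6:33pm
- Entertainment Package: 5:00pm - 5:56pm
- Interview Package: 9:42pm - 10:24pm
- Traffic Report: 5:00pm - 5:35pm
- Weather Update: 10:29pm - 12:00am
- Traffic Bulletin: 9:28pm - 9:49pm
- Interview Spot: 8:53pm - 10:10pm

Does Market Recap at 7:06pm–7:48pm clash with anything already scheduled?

No — it doesn't clash with anything

Entertainment Package: ends 5:56pm at or before Market Recap starts 7:06pm → clear.
Traffic Report: ends 5:35pm at or before Market Recap starts 7:06pm → clear.
Breaking Recap: ends 6:33pm at or before Market Recap starts 7:06pm → clear.
Weather Recap: starts 8:04pm at or after Market Recap ends 7:48pm → clear.
Interview Spot: starts 8:53pm at or after Market Recap ends 7:48pm → clear.
Traffic Bulletin: starts 9:28pm at or after Market Recap ends 7:48pm → clear.
Interview Package: starts 9:42pm at or after Market Recap ends 7:48pm → clear.
Weather Update: starts 10:29pm at or after Market Recap ends 7:48pm → clear.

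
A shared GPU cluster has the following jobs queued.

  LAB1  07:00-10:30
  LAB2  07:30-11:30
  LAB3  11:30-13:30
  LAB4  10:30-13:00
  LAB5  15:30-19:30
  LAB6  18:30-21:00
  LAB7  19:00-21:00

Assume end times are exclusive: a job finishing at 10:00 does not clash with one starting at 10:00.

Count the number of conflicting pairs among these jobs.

Sorted by start: LAB1, LAB2, LAB4, LAB3, LAB5, LAB6, LAB7.
LAB2 starts before LAB1 ends → LAB1 and LAB2 overlap.
LAB4 starts exactly when LAB1 ends (back-to-back, no overlap); LAB1 is clear from here.
LAB4 starts before LAB2 ends → LAB2 and LAB4 overlap.
LAB3 starts exactly when LAB2 ends (back-to-back, no overlap); LAB2 is clear from here.
LAB3 starts before LAB4 ends → LAB4 and LAB3 overlap.
LAB5 starts after LAB4 ends; LAB4 is clear from here.
LAB5 starts after LAB3 ends; LAB3 is clear from here.
LAB6 starts before LAB5 ends → LAB5 and LAB6 overlap.
LAB7 starts before LAB5 ends → LAB5 and LAB7 overlap.
LAB7 starts before LAB6 ends → LAB6 and LAB7 overlap.
Overlapping pairs: LAB1 & LAB2, LAB2 & LAB4, LAB3 & LAB4, LAB5 & LAB6, LAB5 & LAB7, LAB6 & LAB7 — 6 in total.

6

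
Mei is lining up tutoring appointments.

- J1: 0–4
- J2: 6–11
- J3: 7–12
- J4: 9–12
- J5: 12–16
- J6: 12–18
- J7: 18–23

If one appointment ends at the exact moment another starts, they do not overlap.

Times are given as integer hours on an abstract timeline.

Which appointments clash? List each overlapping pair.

Sorted by start: J1, J2, J3, J4, J5, J6, J7.
J2 starts after J1 ends, so nothing later overlaps J1 either.
J3 starts before J2 ends → J2 and J3 overlap.
J4 starts before J2 ends → J2 and J4 overlap.
J5 starts after J2 ends, so nothing later overlaps J2 either.
J4 starts before J3 ends → J3 and J4 overlap.
J5 starts exactly when J3 ends (back-to-back, no overlap), so nothing later overlaps J3 either.
J5 starts exactly when J4 ends (back-to-back, no overlap), so nothing later overlaps J4 either.
J6 starts before J5 ends → J5 and J6 overlap.
J7 starts after J5 ends.
J7 starts exactly when J6 ends (back-to-back, no overlap).

J2 & J3, J2 & J4, J3 & J4, J5 & J6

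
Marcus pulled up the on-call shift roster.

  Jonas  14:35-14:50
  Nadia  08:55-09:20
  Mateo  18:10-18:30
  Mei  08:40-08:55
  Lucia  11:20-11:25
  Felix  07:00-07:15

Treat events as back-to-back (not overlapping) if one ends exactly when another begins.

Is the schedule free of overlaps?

Check each pair: they overlap iff neither finishes before the other starts.
Sorted by start: Felix, Mei, Nadia, Lucia, Jonas, Mateo.
Mei starts after Felix ends; Felix is clear from here.
Nadia starts exactly when Mei ends (back-to-back, no overlap); Mei is clear from here.
Lucia starts after Nadia ends; Nadia is clear from here.
Jonas starts after Lucia ends; Lucia is clear from here.
Mateo starts after Jonas ends.
Every pair is clear; the schedule has no overlaps.

Yes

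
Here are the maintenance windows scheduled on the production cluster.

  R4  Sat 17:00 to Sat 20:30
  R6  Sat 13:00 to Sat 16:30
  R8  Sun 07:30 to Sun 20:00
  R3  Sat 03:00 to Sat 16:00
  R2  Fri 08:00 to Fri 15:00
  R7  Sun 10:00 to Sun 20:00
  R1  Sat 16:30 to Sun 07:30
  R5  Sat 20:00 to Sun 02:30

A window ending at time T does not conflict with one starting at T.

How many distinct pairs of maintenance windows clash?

Sorted by start: R2, R3, R6, R1, R4, R5, R8, R7.
R3 starts after R2 ends; R2 is clear from here.
R6 starts before R3 ends → R3 and R6 overlap.
R1 starts after R3 ends; R3 is clear from here.
R1 starts exactly when R6 ends (back-to-back, no overlap); R6 is clear from here.
R4 starts before R1 ends → R1 and R4 overlap.
R5 starts before R1 ends → R1 and R5 overlap.
R8 starts exactly when R1 ends (back-to-back, no overlap); R1 is clear from here.
R5 starts before R4 ends → R4 and R5 overlap.
R8 starts after R4 ends; R4 is clear from here.
R8 starts after R5 ends; R5 is clear from here.
R7 starts before R8 ends → R8 and R7 overlap.
Overlapping pairs: R1 & R4, R1 & R5, R3 & R6, R4 & R5, R7 & R8 — 5 in total.

5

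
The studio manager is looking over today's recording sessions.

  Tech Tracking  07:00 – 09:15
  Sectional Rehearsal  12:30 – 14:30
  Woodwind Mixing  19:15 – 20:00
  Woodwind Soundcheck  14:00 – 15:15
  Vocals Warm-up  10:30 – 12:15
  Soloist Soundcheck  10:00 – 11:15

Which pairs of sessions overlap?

Sectional Rehearsal & Woodwind Soundcheck, Soloist Soundcheck & Vocals Warm-up

Check each pair: they overlap iff neither finishes before the other starts.
Sorted by start: Tech Tracking, Soloist Soundcheck, Vocals Warm-up, Sectional Rehearsal, Woodwind Soundcheck, Woodwind Mixing.
Soloist Soundcheck starts after Tech Tracking ends; Tech Tracking is clear from here.
Vocals Warm-up starts before Soloist Soundcheck ends → Soloist Soundcheck and Vocals Warm-up overlap.
Sectional Rehearsal starts after Soloist Soundcheck ends; Soloist Soundcheck is clear from here.
Sectional Rehearsal starts after Vocals Warm-up ends; Vocals Warm-up is clear from here.
Woodwind Soundcheck starts before Sectional Rehearsal ends → Sectional Rehearsal and Woodwind Soundcheck overlap.
Woodwind Mixing starts after Sectional Rehearsal ends.
Woodwind Mixing starts after Woodwind Soundcheck ends.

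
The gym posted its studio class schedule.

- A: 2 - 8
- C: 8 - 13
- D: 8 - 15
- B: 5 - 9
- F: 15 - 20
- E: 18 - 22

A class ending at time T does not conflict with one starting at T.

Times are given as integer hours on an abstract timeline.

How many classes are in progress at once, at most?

Sweep the timeline, counting +1 at each start and −1 at each end (ends before starts at a tie):
2 start A → 1
5 start B → 2
8 end A → 1
8 start C → 2
8 start D → 3
9 end B → 2
13 end C → 1
15 end D → 0
15 start F → 1
18 start E → 2
20 end F → 1
22 end E → 0
Peak is 3, at 8 (B, C, D).

3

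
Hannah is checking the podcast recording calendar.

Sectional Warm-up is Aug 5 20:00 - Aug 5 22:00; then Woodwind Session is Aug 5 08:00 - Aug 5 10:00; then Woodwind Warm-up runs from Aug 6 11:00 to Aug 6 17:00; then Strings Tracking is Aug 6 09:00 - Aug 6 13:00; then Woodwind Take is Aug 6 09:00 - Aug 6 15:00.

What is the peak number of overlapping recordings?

3

Walk through starts and ends in time order (an end at T is processed before a start at T):
Aug 5 08:00 start Woodwind Session → 1
Aug 5 10:00 end Woodwind Session → 0
Aug 5 20:00 start Sectional Warm-up → 1
Aug 5 22:00 end Sectional Warm-up → 0
Aug 6 09:00 start Strings Tracking → 1
Aug 6 09:00 start Woodwind Take → 2
Aug 6 11:00 start Woodwind Warm-up → 3
Aug 6 13:00 end Strings Tracking → 2
Aug 6 15:00 end Woodwind Take → 1
Aug 6 17:00 end Woodwind Warm-up → 0
Peak is 3, at Aug 6 11:00 (Strings Tracking, Woodwind Take, Woodwind Warm-up).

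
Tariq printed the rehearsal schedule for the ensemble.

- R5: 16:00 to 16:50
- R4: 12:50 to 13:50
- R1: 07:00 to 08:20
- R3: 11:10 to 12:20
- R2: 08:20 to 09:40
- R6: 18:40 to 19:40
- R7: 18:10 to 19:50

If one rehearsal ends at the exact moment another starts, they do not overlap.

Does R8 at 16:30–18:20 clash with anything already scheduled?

Yes — it overlaps R5, R7

R1: ends 08:20 at or before R8 starts 16:30 → clear.
R2: ends 09:40 at or before R8 starts 16:30 → clear.
R3: ends 12:20 at or before R8 starts 16:30 → clear.
R4: ends 13:50 at or before R8 starts 16:30 → clear.
R5: starts 16:00 before R8 ends 18:20, and ends 16:50 after R8 starts 16:30 → overlap.
R7: starts 18:10 before R8 ends 18:20, and ends 19:50 after R8 starts 16:30 → overlap.
R6: starts 18:40 at or after R8 ends 18:20 → clear.
R8 overlaps R5, R7.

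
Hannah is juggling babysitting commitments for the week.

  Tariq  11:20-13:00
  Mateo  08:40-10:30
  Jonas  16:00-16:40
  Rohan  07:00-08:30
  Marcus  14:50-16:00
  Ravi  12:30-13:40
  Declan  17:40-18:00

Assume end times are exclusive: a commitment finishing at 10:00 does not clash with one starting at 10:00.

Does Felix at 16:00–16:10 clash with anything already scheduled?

Rohan: ends 08:30 at or before Felix starts 16:00 → clear.
Mateo: ends 10:30 at or before Felix starts 16:00 → clear.
Tariq: ends 13:00 at or before Felix starts 16:00 → clear.
Ravi: ends 13:40 at or before Felix starts 16:00 → clear.
Marcus: ends 16:00 at or before Felix starts 16:00 → clear.
Jonas: starts 16:00 before Felix ends 16:10, and ends 16:40 after Felix starts 16:00 → overlap.
Declan: starts 17:40 at or after Felix ends 16:10 → clear.
Felix overlaps Jonas.

Yes — it overlaps Jonas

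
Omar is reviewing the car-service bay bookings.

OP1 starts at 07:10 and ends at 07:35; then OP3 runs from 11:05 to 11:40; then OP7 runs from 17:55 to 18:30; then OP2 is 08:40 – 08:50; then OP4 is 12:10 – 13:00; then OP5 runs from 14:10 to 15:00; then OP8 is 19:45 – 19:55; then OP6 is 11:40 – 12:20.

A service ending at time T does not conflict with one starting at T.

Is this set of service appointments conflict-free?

No

Two intervals overlap when each starts before the other ends.
Sorted by start: OP1, OP2, OP3, OP6, OP4, OP5, OP7, OP8.
OP2 starts after OP1 ends — done with OP1.
OP3 starts after OP2 ends — done with OP2.
OP6 starts exactly when OP3 ends (back-to-back, no overlap) — done with OP3.
OP4 starts before OP6 ends → OP6 and OP4 overlap.
That's a conflict, so the schedule is not conflict-free.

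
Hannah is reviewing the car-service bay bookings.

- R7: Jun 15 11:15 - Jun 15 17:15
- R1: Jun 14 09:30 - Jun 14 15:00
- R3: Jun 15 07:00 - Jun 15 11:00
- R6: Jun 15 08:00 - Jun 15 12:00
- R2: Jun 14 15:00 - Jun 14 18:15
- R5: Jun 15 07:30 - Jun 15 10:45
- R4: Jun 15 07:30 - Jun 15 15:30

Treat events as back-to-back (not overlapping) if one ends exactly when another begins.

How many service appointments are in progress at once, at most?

4

Sort all start/end points and keep a running count:
Jun 14 09:30 start R1 → 1
Jun 14 15:00 end R1 → 0
Jun 14 15:00 start R2 → 1
Jun 14 18:15 end R2 → 0
Jun 15 07:00 start R3 → 1
Jun 15 07:30 start R4 → 2
Jun 15 07:30 start R5 → 3
Jun 15 08:00 start R6 → 4
Jun 15 10:45 end R5 → 3
Jun 15 11:00 end R3 → 2
Jun 15 11:15 start R7 → 3
Jun 15 12:00 end R6 → 2
Jun 15 15:30 end R4 → 1
Jun 15 17:15 end R7 → 0
Peak is 4, at Jun 15 08:00 (R3, R4, R5, R6).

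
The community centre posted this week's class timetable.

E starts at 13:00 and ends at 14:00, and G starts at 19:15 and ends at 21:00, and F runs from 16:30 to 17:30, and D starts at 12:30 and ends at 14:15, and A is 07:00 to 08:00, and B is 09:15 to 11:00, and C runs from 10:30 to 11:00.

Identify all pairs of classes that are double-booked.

B & C, D & E

Check each pair: they overlap iff neither finishes before the other starts.
Sorted by start: A, B, C, D, E, F, G.
B starts after A ends, so A has no further overlaps.
C starts before B ends → B and C overlap.
D starts after B ends, so B has no further overlaps.
D starts after C ends, so C has no further overlaps.
E starts before D ends → D and E overlap.
F starts after D ends, so D has no further overlaps.
F starts after E ends, so E has no further overlaps.
G starts after F ends.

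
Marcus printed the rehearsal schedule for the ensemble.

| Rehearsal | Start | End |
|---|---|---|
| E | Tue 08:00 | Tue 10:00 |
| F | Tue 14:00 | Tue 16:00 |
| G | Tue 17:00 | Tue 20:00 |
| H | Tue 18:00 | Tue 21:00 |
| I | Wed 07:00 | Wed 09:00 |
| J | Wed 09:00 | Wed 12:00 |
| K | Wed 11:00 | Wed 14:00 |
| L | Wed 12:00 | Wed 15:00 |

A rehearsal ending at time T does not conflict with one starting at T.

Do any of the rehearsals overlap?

Sorted by start: E, F, G, H, I, J, K, L.
F starts after E ends, so nothing later overlaps E either.
G starts after F ends, so nothing later overlaps F either.
H starts before G ends → G and H overlap.
That's a conflict, so the schedule is not conflict-free.

Yes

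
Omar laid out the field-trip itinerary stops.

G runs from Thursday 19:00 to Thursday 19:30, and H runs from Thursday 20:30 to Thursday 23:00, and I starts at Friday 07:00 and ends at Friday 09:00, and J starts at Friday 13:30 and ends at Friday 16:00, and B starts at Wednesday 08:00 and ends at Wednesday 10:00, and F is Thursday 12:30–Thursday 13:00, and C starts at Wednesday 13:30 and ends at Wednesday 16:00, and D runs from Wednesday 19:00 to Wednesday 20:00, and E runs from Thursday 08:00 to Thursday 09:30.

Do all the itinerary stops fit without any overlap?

Yes

Two intervals overlap when each starts before the other ends.
Sorted by start: B, C, D, E, F, G, H, I, J.
C starts after B ends, so B has no further overlaps.
D starts after C ends, so C has no further overlaps.
E starts after D ends, so D has no further overlaps.
F starts after E ends, so E has no further overlaps.
G starts after F ends, so F has no further overlaps.
H starts after G ends, so G has no further overlaps.
I starts after H ends, so H has no further overlaps.
J starts after I ends.
Every pair is clear; the schedule has no overlaps.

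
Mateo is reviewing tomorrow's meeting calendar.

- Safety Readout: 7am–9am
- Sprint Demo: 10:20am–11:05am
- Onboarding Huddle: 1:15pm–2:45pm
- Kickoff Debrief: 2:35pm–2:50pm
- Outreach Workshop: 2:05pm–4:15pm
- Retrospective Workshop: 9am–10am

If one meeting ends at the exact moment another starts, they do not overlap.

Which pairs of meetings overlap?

Sorted by start: Safety Readout, Retrospective Workshop, Sprint Demo, Onboarding Huddle, Outreach Workshop, Kickoff Debrief.
Retrospective Workshop starts exactly when Safety Readout ends (back-to-back, no overlap), so Safety Readout has no further overlaps.
Sprint Demo starts after Retrospective Workshop ends, so Retrospective Workshop has no further overlaps.
Onboarding Huddle starts after Sprint Demo ends, so Sprint Demo has no further overlaps.
Outreach Workshop starts before Onboarding Huddle ends → Onboarding Huddle and Outreach Workshop overlap.
Kickoff Debrief starts before Onboarding Huddle ends → Onboarding Huddle and Kickoff Debrief overlap.
Kickoff Debrief starts before Outreach Workshop ends → Outreach Workshop and Kickoff Debrief overlap.

Kickoff Debrief & Onboarding Huddle, Kickoff Debrief & Outreach Workshop, Onboarding Huddle & Outreach Workshop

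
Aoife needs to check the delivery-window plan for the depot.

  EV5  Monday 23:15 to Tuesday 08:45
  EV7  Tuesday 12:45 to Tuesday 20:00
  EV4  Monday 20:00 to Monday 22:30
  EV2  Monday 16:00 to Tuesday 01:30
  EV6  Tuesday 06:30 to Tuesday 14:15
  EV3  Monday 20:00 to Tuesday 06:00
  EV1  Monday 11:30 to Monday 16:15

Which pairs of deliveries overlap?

EV1 & EV2, EV2 & EV3, EV2 & EV4, EV2 & EV5, EV3 & EV4, EV3 & EV5, EV5 & EV6, EV6 & EV7

Sorted by start: EV1, EV2, EV3, EV4, EV5, EV6, EV7.
EV2 starts before EV1 ends → EV1 and EV2 overlap.
EV3 starts after EV1 ends; EV1 is clear from here.
EV3 starts before EV2 ends → EV2 and EV3 overlap.
EV4 starts before EV2 ends → EV2 and EV4 overlap.
EV5 starts before EV2 ends → EV2 and EV5 overlap.
EV6 starts after EV2 ends; EV2 is clear from here.
EV4 starts before EV3 ends → EV3 and EV4 overlap.
EV5 starts before EV3 ends → EV3 and EV5 overlap.
EV6 starts after EV3 ends; EV3 is clear from here.
EV5 starts after EV4 ends; EV4 is clear from here.
EV6 starts before EV5 ends → EV5 and EV6 overlap.
EV7 starts after EV5 ends.
EV7 starts before EV6 ends → EV6 and EV7 overlap.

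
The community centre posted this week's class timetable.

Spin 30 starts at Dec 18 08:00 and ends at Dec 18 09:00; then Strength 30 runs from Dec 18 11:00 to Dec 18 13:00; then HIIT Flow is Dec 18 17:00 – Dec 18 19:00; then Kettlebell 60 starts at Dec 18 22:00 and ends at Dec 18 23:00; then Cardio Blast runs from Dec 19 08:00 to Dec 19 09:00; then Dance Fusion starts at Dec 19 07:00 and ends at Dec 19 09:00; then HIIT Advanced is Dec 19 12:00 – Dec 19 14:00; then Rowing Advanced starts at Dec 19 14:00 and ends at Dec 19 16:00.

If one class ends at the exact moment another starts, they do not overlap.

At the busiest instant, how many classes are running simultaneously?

Sort all start/end points and keep a running count:
Dec 18 08:00 start Spin 30 → 1
Dec 18 09:00 end Spin 30 → 0
Dec 18 11:00 start Strength 30 → 1
Dec 18 13:00 end Strength 30 → 0
Dec 18 17:00 start HIIT Flow → 1
Dec 18 19:00 end HIIT Flow → 0
Dec 18 22:00 start Kettlebell 60 → 1
Dec 18 23:00 end Kettlebell 60 → 0
Dec 19 07:00 start Dance Fusion → 1
Dec 19 08:00 start Cardio Blast → 2
Dec 19 09:00 end Cardio Blast → 1
Dec 19 09:00 end Dance Fusion → 0
Dec 19 12:00 start HIIT Advanced → 1
Dec 19 14:00 end HIIT Advanced → 0
Dec 19 14:00 start Rowing Advanced → 1
Dec 19 16:00 end Rowing Advanced → 0
Peak is 2, at Dec 19 08:00 (Cardio Blast, Dance Fusion).

2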